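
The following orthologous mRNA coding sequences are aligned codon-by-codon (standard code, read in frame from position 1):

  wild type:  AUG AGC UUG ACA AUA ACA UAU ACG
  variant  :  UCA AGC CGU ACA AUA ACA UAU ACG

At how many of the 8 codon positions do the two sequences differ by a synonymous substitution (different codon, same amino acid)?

Codon 1: AUG Met / UCA Ser — nonsynonymous.
Codon 2: AGC Ser / AGC Ser — identical.
Codon 3: UUG Leu / CGU Arg — nonsynonymous.
Codon 4: ACA Thr / ACA Thr — identical.
Codon 5: AUA Ile / AUA Ile — identical.
Codon 6: ACA Thr / ACA Thr — identical.
Codon 7: UAU Tyr / UAU Tyr — identical.
Codon 8: ACG Thr / ACG Thr — identical.
Synonymous differences: 0.

0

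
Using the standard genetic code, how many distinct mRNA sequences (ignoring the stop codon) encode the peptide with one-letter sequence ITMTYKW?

192

Ile: 3 codons.
Thr: 4 codons.
Met: 1 codon.
Thr: 4 codons.
Tyr: 2 codons.
Lys: 2 codons.
Trp: 1 codon.
3 × 4 × 1 × 4 × 2 × 2 × 1 = 192.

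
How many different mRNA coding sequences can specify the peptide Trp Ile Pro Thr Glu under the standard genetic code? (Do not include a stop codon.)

Trp: 1 codon.
Ile: 3 codons.
Pro: 4 codons.
Thr: 4 codons.
Glu: 2 codons.
1 × 3 × 4 × 4 × 2 = 96.

96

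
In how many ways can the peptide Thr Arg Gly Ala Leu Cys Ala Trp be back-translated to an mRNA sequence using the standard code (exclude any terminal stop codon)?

Thr: 4 codons.
Arg: 6 codons.
Gly: 4 codons.
Ala: 4 codons.
Leu: 6 codons.
Cys: 2 codons.
Ala: 4 codons.
Trp: 1 codon.
4 × 6 × 4 × 4 × 6 × 2 × 4 × 1 = 18432.

18432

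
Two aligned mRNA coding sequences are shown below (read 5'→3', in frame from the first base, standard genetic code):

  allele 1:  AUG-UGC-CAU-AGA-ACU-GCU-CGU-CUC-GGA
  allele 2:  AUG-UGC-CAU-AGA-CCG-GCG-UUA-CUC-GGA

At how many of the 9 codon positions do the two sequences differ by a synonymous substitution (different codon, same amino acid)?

1

Codon 1: AUG Met / AUG Met — identical.
Codon 2: UGC Cys / UGC Cys — identical.
Codon 3: CAU His / CAU His — identical.
Codon 4: AGA Arg / AGA Arg — identical.
Codon 5: ACU Thr / CCG Pro — nonsynonymous.
Codon 6: GCU Ala / GCG Ala — synonymous.
Codon 7: CGU Arg / UUA Leu — nonsynonymous.
Codon 8: CUC Leu / CUC Leu — identical.
Codon 9: GGA Gly / GGA Gly — identical.
Synonymous differences: 1.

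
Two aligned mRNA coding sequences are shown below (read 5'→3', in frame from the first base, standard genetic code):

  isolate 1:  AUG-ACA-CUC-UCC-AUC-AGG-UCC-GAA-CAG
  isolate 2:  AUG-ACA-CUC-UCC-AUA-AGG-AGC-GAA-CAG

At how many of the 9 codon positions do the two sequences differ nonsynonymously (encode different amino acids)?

Codon 1: AUG Met / AUG Met — identical.
Codon 2: ACA Thr / ACA Thr — identical.
Codon 3: CUC Leu / CUC Leu — identical.
Codon 4: UCC Ser / UCC Ser — identical.
Codon 5: AUC Ile / AUA Ile — synonymous.
Codon 6: AGG Arg / AGG Arg — identical.
Codon 7: UCC Ser / AGC Ser — synonymous.
Codon 8: GAA Glu / GAA Glu — identical.
Codon 9: CAG Gln / CAG Gln — identical.
Nonsynonymous differences: 0.

0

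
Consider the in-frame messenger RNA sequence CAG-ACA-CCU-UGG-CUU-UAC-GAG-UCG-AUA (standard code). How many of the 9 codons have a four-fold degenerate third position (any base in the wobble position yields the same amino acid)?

Codon 1 CAG (Gln): third position 2-fold.
Codon 2 ACA (Thr): third position 4-fold.
Codon 3 CCU (Pro): third position 4-fold.
Codon 4 UGG (Trp): third position 1-fold.
Codon 5 CUU (Leu): third position 4-fold.
Codon 6 UAC (Tyr): third position 2-fold.
Codon 7 GAG (Glu): third position 2-fold.
Codon 8 UCG (Ser): third position 4-fold.
Codon 9 AUA (Ile): third position 3-fold.
Four-fold degenerate third positions: 4.

4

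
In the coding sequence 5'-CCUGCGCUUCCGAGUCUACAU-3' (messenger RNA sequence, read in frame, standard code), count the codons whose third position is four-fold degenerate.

Codon 1 CCU (Pro): third position 4-fold.
Codon 2 GCG (Ala): third position 4-fold.
Codon 3 CUU (Leu): third position 4-fold.
Codon 4 CCG (Pro): third position 4-fold.
Codon 5 AGU (Ser): third position 2-fold.
Codon 6 CUA (Leu): third position 4-fold.
Codon 7 CAU (His): third position 2-fold.
Four-fold degenerate third positions: 5.

5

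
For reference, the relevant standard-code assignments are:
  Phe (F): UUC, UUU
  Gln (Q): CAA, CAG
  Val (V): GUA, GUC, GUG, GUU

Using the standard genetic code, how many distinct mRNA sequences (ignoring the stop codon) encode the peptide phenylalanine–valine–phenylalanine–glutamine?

32

Phe: 2 codons.
Val: 4 codons.
Phe: 2 codons.
Gln: 2 codons.
2 × 4 × 2 × 2 = 32.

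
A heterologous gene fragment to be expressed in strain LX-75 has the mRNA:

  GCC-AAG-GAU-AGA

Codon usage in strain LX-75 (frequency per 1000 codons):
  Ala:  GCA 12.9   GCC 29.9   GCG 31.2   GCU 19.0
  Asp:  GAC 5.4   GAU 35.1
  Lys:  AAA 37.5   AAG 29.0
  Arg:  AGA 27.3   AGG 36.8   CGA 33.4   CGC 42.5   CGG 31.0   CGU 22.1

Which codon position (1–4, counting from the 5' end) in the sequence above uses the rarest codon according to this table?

Codon 1 GCC (Ala): 29.9 per 1000.
Codon 2 AAG (Lys): 29.0 per 1000.
Codon 3 GAU (Asp): 35.1 per 1000.
Codon 4 AGA (Arg): 27.3 per 1000.
Lowest frequency is 27.3 at codon 4.

4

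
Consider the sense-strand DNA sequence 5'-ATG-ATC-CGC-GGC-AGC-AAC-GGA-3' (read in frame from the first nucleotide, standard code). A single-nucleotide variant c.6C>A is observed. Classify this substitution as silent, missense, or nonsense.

Position 6 falls in codon 2: ATC → Ile.
After the substitution the codon is ATA → Ile.
Both encode Ile, so the change is synonymous.

silent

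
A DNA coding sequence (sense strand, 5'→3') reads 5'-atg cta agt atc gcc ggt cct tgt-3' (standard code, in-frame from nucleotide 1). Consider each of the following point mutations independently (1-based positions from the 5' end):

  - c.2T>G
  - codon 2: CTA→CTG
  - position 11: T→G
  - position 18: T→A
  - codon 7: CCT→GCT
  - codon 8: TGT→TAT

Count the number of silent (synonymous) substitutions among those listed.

2

Codon 1: ATG (Met) → AGG (Arg) — missense.
Codon 2: CTA (Leu) → CTG (Leu) — synonymous.
Codon 4: ATC (Ile) → AGC (Ser) — missense.
Codon 6: GGT (Gly) → GGA (Gly) — synonymous.
Codon 7: CCT (Pro) → GCT (Ala) — missense.
Codon 8: TGT (Cys) → TAT (Tyr) — missense.
Synonymous: 2 of 6.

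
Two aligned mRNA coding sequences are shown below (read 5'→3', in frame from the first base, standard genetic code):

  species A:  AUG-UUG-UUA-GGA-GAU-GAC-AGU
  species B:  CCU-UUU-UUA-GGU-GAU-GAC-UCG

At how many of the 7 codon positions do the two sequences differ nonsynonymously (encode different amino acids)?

Codon 1: AUG Met / CCU Pro — nonsynonymous.
Codon 2: UUG Leu / UUU Phe — nonsynonymous.
Codon 3: UUA Leu / UUA Leu — identical.
Codon 4: GGA Gly / GGU Gly — synonymous.
Codon 5: GAU Asp / GAU Asp — identical.
Codon 6: GAC Asp / GAC Asp — identical.
Codon 7: AGU Ser / UCG Ser — synonymous.
Nonsynonymous differences: 2.

2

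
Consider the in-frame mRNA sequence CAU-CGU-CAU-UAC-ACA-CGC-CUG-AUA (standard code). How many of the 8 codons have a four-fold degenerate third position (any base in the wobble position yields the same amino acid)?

4

Codon 1 CAU (His): third position 2-fold.
Codon 2 CGU (Arg): third position 4-fold.
Codon 3 CAU (His): third position 2-fold.
Codon 4 UAC (Tyr): third position 2-fold.
Codon 5 ACA (Thr): third position 4-fold.
Codon 6 CGC (Arg): third position 4-fold.
Codon 7 CUG (Leu): third position 4-fold.
Codon 8 AUA (Ile): third position 3-fold.
Four-fold degenerate third positions: 4.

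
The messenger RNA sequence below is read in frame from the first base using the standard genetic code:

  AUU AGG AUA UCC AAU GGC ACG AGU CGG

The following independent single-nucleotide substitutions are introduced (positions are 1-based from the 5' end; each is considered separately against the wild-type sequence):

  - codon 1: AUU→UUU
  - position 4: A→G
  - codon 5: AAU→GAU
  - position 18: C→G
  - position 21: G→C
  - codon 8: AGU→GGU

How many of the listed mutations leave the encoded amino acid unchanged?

Codon 1: AUU (Ile) → UUU (Phe) — missense.
Codon 2: AGG (Arg) → GGG (Gly) — missense.
Codon 5: AAU (Asn) → GAU (Asp) — missense.
Codon 6: GGC (Gly) → GGG (Gly) — synonymous.
Codon 7: ACG (Thr) → ACC (Thr) — synonymous.
Codon 8: AGU (Ser) → GGU (Gly) — missense.
Synonymous: 2 of 6.

2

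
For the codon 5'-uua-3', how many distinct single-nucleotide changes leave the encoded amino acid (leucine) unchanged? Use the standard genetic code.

Position 1: CUA → 1 synonymous.
Position 2: none → 0 synonymous.
Position 3: UUG → 1 synonymous.
Total: 1 + 0 + 1 = 2.

2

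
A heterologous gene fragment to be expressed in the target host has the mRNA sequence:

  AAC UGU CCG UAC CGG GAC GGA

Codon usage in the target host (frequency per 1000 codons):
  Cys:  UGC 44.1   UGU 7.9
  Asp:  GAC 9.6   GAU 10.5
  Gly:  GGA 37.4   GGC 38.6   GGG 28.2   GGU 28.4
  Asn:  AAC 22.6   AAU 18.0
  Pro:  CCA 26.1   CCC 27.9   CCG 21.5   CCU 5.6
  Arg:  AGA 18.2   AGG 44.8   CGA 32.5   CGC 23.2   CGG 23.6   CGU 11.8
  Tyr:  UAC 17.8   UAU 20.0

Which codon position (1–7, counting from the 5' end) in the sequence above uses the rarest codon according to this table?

2

Codon 1 AAC (Asn): 22.6 per 1000.
Codon 2 UGU (Cys): 7.9 per 1000.
Codon 3 CCG (Pro): 21.5 per 1000.
Codon 4 UAC (Tyr): 17.8 per 1000.
Codon 5 CGG (Arg): 23.6 per 1000.
Codon 6 GAC (Asp): 9.6 per 1000.
Codon 7 GGA (Gly): 37.4 per 1000.
Lowest frequency is 7.9 at codon 2.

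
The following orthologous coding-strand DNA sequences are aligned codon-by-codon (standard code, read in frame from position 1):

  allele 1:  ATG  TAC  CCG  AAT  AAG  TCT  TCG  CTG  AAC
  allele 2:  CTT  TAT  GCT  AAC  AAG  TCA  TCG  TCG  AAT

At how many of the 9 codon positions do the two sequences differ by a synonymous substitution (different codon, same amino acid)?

Codon 1: ATG Met / CTT Leu — nonsynonymous.
Codon 2: TAC Tyr / TAT Tyr — synonymous.
Codon 3: CCG Pro / GCT Ala — nonsynonymous.
Codon 4: AAT Asn / AAC Asn — synonymous.
Codon 5: AAG Lys / AAG Lys — identical.
Codon 6: TCT Ser / TCA Ser — synonymous.
Codon 7: TCG Ser / TCG Ser — identical.
Codon 8: CTG Leu / TCG Ser — nonsynonymous.
Codon 9: AAC Asn / AAT Asn — synonymous.
Synonymous differences: 4.

4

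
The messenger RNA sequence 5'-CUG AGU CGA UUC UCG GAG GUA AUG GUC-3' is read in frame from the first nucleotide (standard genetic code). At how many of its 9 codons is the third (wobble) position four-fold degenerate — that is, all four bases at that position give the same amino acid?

5

Codon 1 CUG (Leu): third position 4-fold.
Codon 2 AGU (Ser): third position 2-fold.
Codon 3 CGA (Arg): third position 4-fold.
Codon 4 UUC (Phe): third position 2-fold.
Codon 5 UCG (Ser): third position 4-fold.
Codon 6 GAG (Glu): third position 2-fold.
Codon 7 GUA (Val): third position 4-fold.
Codon 8 AUG (Met): third position 1-fold.
Codon 9 GUC (Val): third position 4-fold.
Four-fold degenerate third positions: 5.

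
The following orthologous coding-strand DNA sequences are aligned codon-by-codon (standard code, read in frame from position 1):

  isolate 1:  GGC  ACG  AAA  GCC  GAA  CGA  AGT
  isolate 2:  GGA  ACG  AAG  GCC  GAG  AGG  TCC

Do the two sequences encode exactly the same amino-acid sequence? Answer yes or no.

yes

Codon 1: GGC Gly / GGA Gly — synonymous.
Codon 2: ACG Thr / ACG Thr — identical.
Codon 3: AAA Lys / AAG Lys — synonymous.
Codon 4: GCC Ala / GCC Ala — identical.
Codon 5: GAA Glu / GAG Glu — synonymous.
Codon 6: CGA Arg / AGG Arg — synonymous.
Codon 7: AGT Ser / TCC Ser — synonymous.
Nonsynonymous differences: 0 → same protein.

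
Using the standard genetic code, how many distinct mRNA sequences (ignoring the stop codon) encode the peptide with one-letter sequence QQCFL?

96

Gln: 2 codons.
Gln: 2 codons.
Cys: 2 codons.
Phe: 2 codons.
Leu: 6 codons.
2 × 2 × 2 × 2 × 6 = 96.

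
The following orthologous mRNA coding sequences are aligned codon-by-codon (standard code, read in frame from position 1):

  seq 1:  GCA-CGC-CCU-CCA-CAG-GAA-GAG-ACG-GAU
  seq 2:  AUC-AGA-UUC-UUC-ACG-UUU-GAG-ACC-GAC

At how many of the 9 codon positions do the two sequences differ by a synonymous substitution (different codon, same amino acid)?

Codon 1: GCA Ala / AUC Ile — nonsynonymous.
Codon 2: CGC Arg / AGA Arg — synonymous.
Codon 3: CCU Pro / UUC Phe — nonsynonymous.
Codon 4: CCA Pro / UUC Phe — nonsynonymous.
Codon 5: CAG Gln / ACG Thr — nonsynonymous.
Codon 6: GAA Glu / UUU Phe — nonsynonymous.
Codon 7: GAG Glu / GAG Glu — identical.
Codon 8: ACG Thr / ACC Thr — synonymous.
Codon 9: GAU Asp / GAC Asp — synonymous.
Synonymous differences: 3.

3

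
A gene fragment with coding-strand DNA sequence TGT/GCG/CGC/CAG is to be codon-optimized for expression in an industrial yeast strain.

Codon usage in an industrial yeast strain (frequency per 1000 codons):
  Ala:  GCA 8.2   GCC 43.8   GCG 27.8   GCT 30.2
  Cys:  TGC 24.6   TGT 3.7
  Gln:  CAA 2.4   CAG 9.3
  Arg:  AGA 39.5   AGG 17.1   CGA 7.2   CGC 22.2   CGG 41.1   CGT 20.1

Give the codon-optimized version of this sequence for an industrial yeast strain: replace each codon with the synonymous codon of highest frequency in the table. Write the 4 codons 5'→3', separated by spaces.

Codon 1 (Cys): best is TGC at 24.6.
Codon 2 (Ala): best is GCC at 43.8.
Codon 3 (Arg): best is CGG at 41.1.
Codon 4 (Gln): best is CAG at 9.3.

TGC GCC CGG CAG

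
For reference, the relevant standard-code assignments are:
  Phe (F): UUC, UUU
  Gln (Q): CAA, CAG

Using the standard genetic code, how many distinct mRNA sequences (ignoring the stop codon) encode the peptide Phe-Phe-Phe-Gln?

16

Phe: 2 codons.
Phe: 2 codons.
Phe: 2 codons.
Gln: 2 codons.
2 × 2 × 2 × 2 = 16.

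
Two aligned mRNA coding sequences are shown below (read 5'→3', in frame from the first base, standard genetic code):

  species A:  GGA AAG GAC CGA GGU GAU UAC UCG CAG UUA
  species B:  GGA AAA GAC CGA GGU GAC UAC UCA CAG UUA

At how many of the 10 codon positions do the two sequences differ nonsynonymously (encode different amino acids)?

Codon 1: GGA Gly / GGA Gly — identical.
Codon 2: AAG Lys / AAA Lys — synonymous.
Codon 3: GAC Asp / GAC Asp — identical.
Codon 4: CGA Arg / CGA Arg — identical.
Codon 5: GGU Gly / GGU Gly — identical.
Codon 6: GAU Asp / GAC Asp — synonymous.
Codon 7: UAC Tyr / UAC Tyr — identical.
Codon 8: UCG Ser / UCA Ser — synonymous.
Codon 9: CAG Gln / CAG Gln — identical.
Codon 10: UUA Leu / UUA Leu — identical.
Nonsynonymous differences: 0.

0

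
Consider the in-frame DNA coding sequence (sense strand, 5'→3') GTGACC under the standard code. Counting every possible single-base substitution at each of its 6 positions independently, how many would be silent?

Codon 1 (GTG, Val): 3 synonymous substitutions.
Codon 2 (ACC, Thr): 3 synonymous substitutions.
Total: 3 + 3 = 6.

6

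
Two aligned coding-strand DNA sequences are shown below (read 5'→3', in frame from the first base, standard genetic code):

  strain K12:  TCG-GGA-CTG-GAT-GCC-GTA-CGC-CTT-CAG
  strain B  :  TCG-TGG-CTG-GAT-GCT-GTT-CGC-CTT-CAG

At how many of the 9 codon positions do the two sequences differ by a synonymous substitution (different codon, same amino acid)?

2

Codon 1: TCG Ser / TCG Ser — identical.
Codon 2: GGA Gly / TGG Trp — nonsynonymous.
Codon 3: CTG Leu / CTG Leu — identical.
Codon 4: GAT Asp / GAT Asp — identical.
Codon 5: GCC Ala / GCT Ala — synonymous.
Codon 6: GTA Val / GTT Val — synonymous.
Codon 7: CGC Arg / CGC Arg — identical.
Codon 8: CTT Leu / CTT Leu — identical.
Codon 9: CAG Gln / CAG Gln — identical.
Synonymous differences: 2.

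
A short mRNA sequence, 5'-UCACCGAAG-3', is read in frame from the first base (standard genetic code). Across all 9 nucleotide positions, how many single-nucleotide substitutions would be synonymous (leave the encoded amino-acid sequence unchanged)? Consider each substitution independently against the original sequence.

7

Codon 1 (UCA, Ser): 3 synonymous substitutions.
Codon 2 (CCG, Pro): 3 synonymous substitutions.
Codon 3 (AAG, Lys): 1 synonymous substitution.
Total: 3 + 3 + 1 = 7.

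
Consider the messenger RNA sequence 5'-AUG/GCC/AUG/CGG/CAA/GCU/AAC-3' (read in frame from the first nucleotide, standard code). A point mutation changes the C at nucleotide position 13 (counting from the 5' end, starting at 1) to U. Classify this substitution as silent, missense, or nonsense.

Position 13 falls in codon 5: CAA → Gln.
After the substitution the codon is UAA → Stop.
The new codon is a stop codon, so this is a nonsense mutation.

nonsense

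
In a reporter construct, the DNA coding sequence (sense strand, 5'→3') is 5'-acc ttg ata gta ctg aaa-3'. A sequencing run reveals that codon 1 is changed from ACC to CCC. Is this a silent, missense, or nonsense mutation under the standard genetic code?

Position 1 falls in codon 1: ACC → Thr.
After the substitution the codon is CCC → Pro.
Thr ≠ Pro, so this is a missense mutation.

missense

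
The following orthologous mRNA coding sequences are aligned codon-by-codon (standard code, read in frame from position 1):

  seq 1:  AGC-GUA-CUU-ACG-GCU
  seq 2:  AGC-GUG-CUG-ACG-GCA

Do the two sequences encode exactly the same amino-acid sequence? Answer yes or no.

yes

Codon 1: AGC Ser / AGC Ser — identical.
Codon 2: GUA Val / GUG Val — synonymous.
Codon 3: CUU Leu / CUG Leu — synonymous.
Codon 4: ACG Thr / ACG Thr — identical.
Codon 5: GCU Ala / GCA Ala — synonymous.
Nonsynonymous differences: 0 → same protein.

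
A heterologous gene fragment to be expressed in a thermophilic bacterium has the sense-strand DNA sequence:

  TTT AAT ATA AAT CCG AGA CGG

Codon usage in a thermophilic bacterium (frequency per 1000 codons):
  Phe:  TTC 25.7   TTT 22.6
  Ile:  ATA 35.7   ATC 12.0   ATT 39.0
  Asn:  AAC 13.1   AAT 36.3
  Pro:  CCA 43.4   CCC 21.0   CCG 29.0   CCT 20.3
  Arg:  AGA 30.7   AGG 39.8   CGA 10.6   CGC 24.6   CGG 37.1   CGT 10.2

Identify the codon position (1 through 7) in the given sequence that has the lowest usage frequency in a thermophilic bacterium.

Codon 1 TTT (Phe): 22.6 per 1000.
Codon 2 AAT (Asn): 36.3 per 1000.
Codon 3 ATA (Ile): 35.7 per 1000.
Codon 4 AAT (Asn): 36.3 per 1000.
Codon 5 CCG (Pro): 29.0 per 1000.
Codon 6 AGA (Arg): 30.7 per 1000.
Codon 7 CGG (Arg): 37.1 per 1000.
Lowest frequency is 22.6 at codon 1.

1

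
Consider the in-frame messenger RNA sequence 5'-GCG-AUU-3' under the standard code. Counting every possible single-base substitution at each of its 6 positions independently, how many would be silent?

Codon 1 (GCG, Ala): 3 synonymous substitutions.
Codon 2 (AUU, Ile): 2 synonymous substitutions.
Total: 3 + 2 = 5.

5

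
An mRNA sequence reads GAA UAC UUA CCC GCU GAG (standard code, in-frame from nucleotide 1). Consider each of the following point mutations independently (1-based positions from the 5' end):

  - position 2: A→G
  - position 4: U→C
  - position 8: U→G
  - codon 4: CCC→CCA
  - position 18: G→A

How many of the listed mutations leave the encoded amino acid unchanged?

Codon 1: GAA (Glu) → GGA (Gly) — missense.
Codon 2: UAC (Tyr) → CAC (His) — missense.
Codon 3: UUA (Leu) → UGA (Stop) — nonsense.
Codon 4: CCC (Pro) → CCA (Pro) — synonymous.
Codon 6: GAG (Glu) → GAA (Glu) — synonymous.
Synonymous: 2 of 5.

2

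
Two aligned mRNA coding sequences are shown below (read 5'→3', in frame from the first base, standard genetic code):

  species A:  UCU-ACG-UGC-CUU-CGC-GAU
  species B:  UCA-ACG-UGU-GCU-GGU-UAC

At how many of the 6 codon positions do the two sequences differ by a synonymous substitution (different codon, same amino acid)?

Codon 1: UCU Ser / UCA Ser — synonymous.
Codon 2: ACG Thr / ACG Thr — identical.
Codon 3: UGC Cys / UGU Cys — synonymous.
Codon 4: CUU Leu / GCU Ala — nonsynonymous.
Codon 5: CGC Arg / GGU Gly — nonsynonymous.
Codon 6: GAU Asp / UAC Tyr — nonsynonymous.
Synonymous differences: 2.

2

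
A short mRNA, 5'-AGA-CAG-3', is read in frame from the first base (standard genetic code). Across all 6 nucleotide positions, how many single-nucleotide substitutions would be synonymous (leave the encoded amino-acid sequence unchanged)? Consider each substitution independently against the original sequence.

3

Codon 1 (AGA, Arg): 2 synonymous substitutions.
Codon 2 (CAG, Gln): 1 synonymous substitution.
Total: 2 + 1 = 3.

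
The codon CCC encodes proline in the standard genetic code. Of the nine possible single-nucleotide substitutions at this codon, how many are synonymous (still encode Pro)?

3

Position 1: none → 0 synonymous.
Position 2: none → 0 synonymous.
Position 3: CCU, CCA, CCG → 3 synonymous.
Total: 0 + 0 + 3 = 3.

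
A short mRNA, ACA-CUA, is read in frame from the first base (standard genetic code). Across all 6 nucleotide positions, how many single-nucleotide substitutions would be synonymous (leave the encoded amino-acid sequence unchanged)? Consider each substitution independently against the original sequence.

Codon 1 (ACA, Thr): 3 synonymous substitutions.
Codon 2 (CUA, Leu): 4 synonymous substitutions.
Total: 3 + 4 = 7.

7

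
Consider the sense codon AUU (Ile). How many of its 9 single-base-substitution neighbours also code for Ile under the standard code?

2

Position 1: none → 0 synonymous.
Position 2: none → 0 synonymous.
Position 3: AUC, AUA → 2 synonymous.
Total: 0 + 0 + 2 = 2.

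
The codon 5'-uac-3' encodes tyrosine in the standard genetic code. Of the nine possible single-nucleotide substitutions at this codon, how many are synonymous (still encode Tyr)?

Position 1: none → 0 synonymous.
Position 2: none → 0 synonymous.
Position 3: UAU → 1 synonymous.
Total: 0 + 0 + 1 = 1.

1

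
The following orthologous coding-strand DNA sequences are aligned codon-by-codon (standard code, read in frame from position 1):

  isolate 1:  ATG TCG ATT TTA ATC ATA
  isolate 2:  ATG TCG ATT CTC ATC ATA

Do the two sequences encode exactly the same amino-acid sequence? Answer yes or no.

Codon 1: ATG Met / ATG Met — identical.
Codon 2: TCG Ser / TCG Ser — identical.
Codon 3: ATT Ile / ATT Ile — identical.
Codon 4: TTA Leu / CTC Leu — synonymous.
Codon 5: ATC Ile / ATC Ile — identical.
Codon 6: ATA Ile / ATA Ile — identical.
Nonsynonymous differences: 0 → same protein.

yes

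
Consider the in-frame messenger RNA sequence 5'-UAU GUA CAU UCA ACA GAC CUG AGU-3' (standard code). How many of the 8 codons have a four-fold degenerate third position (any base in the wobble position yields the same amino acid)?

4

Codon 1 UAU (Tyr): third position 2-fold.
Codon 2 GUA (Val): third position 4-fold.
Codon 3 CAU (His): third position 2-fold.
Codon 4 UCA (Ser): third position 4-fold.
Codon 5 ACA (Thr): third position 4-fold.
Codon 6 GAC (Asp): third position 2-fold.
Codon 7 CUG (Leu): third position 4-fold.
Codon 8 AGU (Ser): third position 2-fold.
Four-fold degenerate third positions: 4.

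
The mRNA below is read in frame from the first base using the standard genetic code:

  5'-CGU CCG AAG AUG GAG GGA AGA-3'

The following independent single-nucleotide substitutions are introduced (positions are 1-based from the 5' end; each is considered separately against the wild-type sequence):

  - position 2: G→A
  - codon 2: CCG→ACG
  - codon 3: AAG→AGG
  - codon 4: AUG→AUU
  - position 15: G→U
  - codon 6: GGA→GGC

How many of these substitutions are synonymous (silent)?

Codon 1: CGU (Arg) → CAU (His) — missense.
Codon 2: CCG (Pro) → ACG (Thr) — missense.
Codon 3: AAG (Lys) → AGG (Arg) — missense.
Codon 4: AUG (Met) → AUU (Ile) — missense.
Codon 5: GAG (Glu) → GAU (Asp) — missense.
Codon 6: GGA (Gly) → GGC (Gly) — synonymous.
Synonymous: 1 of 6.

1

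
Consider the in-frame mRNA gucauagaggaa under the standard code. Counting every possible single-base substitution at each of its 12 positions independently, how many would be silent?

7

Codon 1 (GUC, Val): 3 synonymous substitutions.
Codon 2 (AUA, Ile): 2 synonymous substitutions.
Codon 3 (GAG, Glu): 1 synonymous substitution.
Codon 4 (GAA, Glu): 1 synonymous substitution.
Total: 3 + 2 + 1 + 1 = 7.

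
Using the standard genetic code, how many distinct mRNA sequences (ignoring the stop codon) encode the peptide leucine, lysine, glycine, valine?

Leu: 6 codons.
Lys: 2 codons.
Gly: 4 codons.
Val: 4 codons.
6 × 2 × 4 × 4 = 192.

192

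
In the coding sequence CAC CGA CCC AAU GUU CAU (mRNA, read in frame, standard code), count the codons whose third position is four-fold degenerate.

3

Codon 1 CAC (His): third position 2-fold.
Codon 2 CGA (Arg): third position 4-fold.
Codon 3 CCC (Pro): third position 4-fold.
Codon 4 AAU (Asn): third position 2-fold.
Codon 5 GUU (Val): third position 4-fold.
Codon 6 CAU (His): third position 2-fold.
Four-fold degenerate third positions: 3.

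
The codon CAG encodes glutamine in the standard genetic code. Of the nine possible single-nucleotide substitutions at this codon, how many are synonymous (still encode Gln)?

1

Position 1: none → 0 synonymous.
Position 2: none → 0 synonymous.
Position 3: CAA → 1 synonymous.
Total: 0 + 0 + 1 = 1.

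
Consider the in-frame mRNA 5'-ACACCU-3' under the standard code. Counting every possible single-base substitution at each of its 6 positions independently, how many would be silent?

6

Codon 1 (ACA, Thr): 3 synonymous substitutions.
Codon 2 (CCU, Pro): 3 synonymous substitutions.
Total: 3 + 3 = 6.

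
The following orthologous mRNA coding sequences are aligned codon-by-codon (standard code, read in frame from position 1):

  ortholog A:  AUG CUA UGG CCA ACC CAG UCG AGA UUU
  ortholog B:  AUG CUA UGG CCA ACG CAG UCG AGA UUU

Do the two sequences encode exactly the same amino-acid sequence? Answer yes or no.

yes

Codon 1: AUG Met / AUG Met — identical.
Codon 2: CUA Leu / CUA Leu — identical.
Codon 3: UGG Trp / UGG Trp — identical.
Codon 4: CCA Pro / CCA Pro — identical.
Codon 5: ACC Thr / ACG Thr — synonymous.
Codon 6: CAG Gln / CAG Gln — identical.
Codon 7: UCG Ser / UCG Ser — identical.
Codon 8: AGA Arg / AGA Arg — identical.
Codon 9: UUU Phe / UUU Phe — identical.
Nonsynonymous differences: 0 → same protein.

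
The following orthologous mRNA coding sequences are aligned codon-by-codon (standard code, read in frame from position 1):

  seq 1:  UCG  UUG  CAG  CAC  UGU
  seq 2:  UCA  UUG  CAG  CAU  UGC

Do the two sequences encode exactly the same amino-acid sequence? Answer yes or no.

Codon 1: UCG Ser / UCA Ser — synonymous.
Codon 2: UUG Leu / UUG Leu — identical.
Codon 3: CAG Gln / CAG Gln — identical.
Codon 4: CAC His / CAU His — synonymous.
Codon 5: UGU Cys / UGC Cys — synonymous.
Nonsynonymous differences: 0 → same protein.

yes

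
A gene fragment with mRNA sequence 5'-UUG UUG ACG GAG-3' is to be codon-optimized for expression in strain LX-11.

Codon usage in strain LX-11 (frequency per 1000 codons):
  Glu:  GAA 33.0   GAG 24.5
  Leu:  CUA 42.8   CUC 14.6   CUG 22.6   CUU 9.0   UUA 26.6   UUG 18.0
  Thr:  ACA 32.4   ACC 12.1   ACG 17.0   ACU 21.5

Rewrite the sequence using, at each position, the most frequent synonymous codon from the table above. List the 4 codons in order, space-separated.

Codon 1 (Leu): best is CUA at 42.8.
Codon 2 (Leu): best is CUA at 42.8.
Codon 3 (Thr): best is ACA at 32.4.
Codon 4 (Glu): best is GAA at 33.0.

CUA CUA ACA GAA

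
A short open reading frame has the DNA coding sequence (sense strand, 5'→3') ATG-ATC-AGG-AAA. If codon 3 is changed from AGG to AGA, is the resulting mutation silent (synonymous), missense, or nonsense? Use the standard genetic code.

Position 9 falls in codon 3: AGG → Arg.
After the substitution the codon is AGA → Arg.
Both encode Arg, so the change is synonymous.

silent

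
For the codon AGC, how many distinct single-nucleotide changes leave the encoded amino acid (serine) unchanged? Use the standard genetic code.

1

Position 1: none → 0 synonymous.
Position 2: none → 0 synonymous.
Position 3: AGU → 1 synonymous.
Total: 0 + 0 + 1 = 1.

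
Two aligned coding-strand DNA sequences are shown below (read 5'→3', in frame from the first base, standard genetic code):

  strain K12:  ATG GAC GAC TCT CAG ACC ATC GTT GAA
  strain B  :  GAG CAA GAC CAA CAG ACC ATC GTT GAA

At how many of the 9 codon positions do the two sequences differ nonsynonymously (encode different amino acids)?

3

Codon 1: ATG Met / GAG Glu — nonsynonymous.
Codon 2: GAC Asp / CAA Gln — nonsynonymous.
Codon 3: GAC Asp / GAC Asp — identical.
Codon 4: TCT Ser / CAA Gln — nonsynonymous.
Codon 5: CAG Gln / CAG Gln — identical.
Codon 6: ACC Thr / ACC Thr — identical.
Codon 7: ATC Ile / ATC Ile — identical.
Codon 8: GTT Val / GTT Val — identical.
Codon 9: GAA Glu / GAA Glu — identical.
Nonsynonymous differences: 3.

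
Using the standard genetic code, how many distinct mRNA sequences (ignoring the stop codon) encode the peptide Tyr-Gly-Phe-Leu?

96

Tyr: 2 codons.
Gly: 4 codons.
Phe: 2 codons.
Leu: 6 codons.
2 × 4 × 2 × 6 = 96.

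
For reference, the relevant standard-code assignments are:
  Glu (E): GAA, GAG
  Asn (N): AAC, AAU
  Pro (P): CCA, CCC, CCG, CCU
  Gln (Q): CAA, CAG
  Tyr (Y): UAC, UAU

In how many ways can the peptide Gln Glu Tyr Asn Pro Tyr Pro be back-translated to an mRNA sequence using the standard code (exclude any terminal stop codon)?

512

Gln: 2 codons.
Glu: 2 codons.
Tyr: 2 codons.
Asn: 2 codons.
Pro: 4 codons.
Tyr: 2 codons.
Pro: 4 codons.
2 × 2 × 2 × 2 × 4 × 2 × 4 = 512.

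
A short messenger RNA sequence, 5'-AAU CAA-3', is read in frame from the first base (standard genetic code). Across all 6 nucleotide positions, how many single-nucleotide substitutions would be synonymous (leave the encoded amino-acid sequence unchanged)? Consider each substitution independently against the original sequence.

2

Codon 1 (AAU, Asn): 1 synonymous substitution.
Codon 2 (CAA, Gln): 1 synonymous substitution.
Total: 1 + 1 = 2.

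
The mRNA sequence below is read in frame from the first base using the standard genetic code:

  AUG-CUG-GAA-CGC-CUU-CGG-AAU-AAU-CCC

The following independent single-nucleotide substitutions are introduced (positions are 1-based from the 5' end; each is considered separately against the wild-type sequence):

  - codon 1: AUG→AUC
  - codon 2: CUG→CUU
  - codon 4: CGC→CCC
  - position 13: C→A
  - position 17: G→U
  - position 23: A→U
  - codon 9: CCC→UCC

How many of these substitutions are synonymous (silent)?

Codon 1: AUG (Met) → AUC (Ile) — missense.
Codon 2: CUG (Leu) → CUU (Leu) — synonymous.
Codon 4: CGC (Arg) → CCC (Pro) — missense.
Codon 5: CUU (Leu) → AUU (Ile) — missense.
Codon 6: CGG (Arg) → CUG (Leu) — missense.
Codon 8: AAU (Asn) → AUU (Ile) — missense.
Codon 9: CCC (Pro) → UCC (Ser) — missense.
Synonymous: 1 of 7.

1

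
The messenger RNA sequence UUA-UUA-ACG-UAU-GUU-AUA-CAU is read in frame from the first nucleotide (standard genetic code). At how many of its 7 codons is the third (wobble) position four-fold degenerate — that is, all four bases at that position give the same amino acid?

Codon 1 UUA (Leu): third position 2-fold.
Codon 2 UUA (Leu): third position 2-fold.
Codon 3 ACG (Thr): third position 4-fold.
Codon 4 UAU (Tyr): third position 2-fold.
Codon 5 GUU (Val): third position 4-fold.
Codon 6 AUA (Ile): third position 3-fold.
Codon 7 CAU (His): third position 2-fold.
Four-fold degenerate third positions: 2.

2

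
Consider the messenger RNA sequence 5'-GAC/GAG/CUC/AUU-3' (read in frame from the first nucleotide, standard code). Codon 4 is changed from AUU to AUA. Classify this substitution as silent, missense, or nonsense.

Position 12 falls in codon 4: AUU → Ile.
After the substitution the codon is AUA → Ile.
Both encode Ile, so the change is synonymous.

silent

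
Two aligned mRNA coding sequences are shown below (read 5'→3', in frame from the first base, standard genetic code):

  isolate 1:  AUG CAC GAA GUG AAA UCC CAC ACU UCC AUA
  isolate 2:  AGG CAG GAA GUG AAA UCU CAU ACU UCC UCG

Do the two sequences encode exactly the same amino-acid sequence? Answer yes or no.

no

Codon 1: AUG Met / AGG Arg — nonsynonymous.
Codon 2: CAC His / CAG Gln — nonsynonymous.
Codon 3: GAA Glu / GAA Glu — identical.
Codon 4: GUG Val / GUG Val — identical.
Codon 5: AAA Lys / AAA Lys — identical.
Codon 6: UCC Ser / UCU Ser — synonymous.
Codon 7: CAC His / CAU His — synonymous.
Codon 8: ACU Thr / ACU Thr — identical.
Codon 9: UCC Ser / UCC Ser — identical.
Codon 10: AUA Ile / UCG Ser — nonsynonymous.
Nonsynonymous differences: 3 → different protein.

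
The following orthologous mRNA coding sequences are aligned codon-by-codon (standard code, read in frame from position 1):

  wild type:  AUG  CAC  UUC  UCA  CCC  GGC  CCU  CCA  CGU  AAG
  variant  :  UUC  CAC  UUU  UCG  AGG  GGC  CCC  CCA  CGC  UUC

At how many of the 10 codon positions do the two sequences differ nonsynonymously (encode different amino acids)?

Codon 1: AUG Met / UUC Phe — nonsynonymous.
Codon 2: CAC His / CAC His — identical.
Codon 3: UUC Phe / UUU Phe — synonymous.
Codon 4: UCA Ser / UCG Ser — synonymous.
Codon 5: CCC Pro / AGG Arg — nonsynonymous.
Codon 6: GGC Gly / GGC Gly — identical.
Codon 7: CCU Pro / CCC Pro — synonymous.
Codon 8: CCA Pro / CCA Pro — identical.
Codon 9: CGU Arg / CGC Arg — synonymous.
Codon 10: AAG Lys / UUC Phe — nonsynonymous.
Nonsynonymous differences: 3.

3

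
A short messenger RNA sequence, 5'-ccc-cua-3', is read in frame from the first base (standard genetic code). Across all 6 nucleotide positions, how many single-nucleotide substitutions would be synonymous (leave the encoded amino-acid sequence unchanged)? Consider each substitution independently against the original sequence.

Codon 1 (CCC, Pro): 3 synonymous substitutions.
Codon 2 (CUA, Leu): 4 synonymous substitutions.
Total: 3 + 4 = 7.

7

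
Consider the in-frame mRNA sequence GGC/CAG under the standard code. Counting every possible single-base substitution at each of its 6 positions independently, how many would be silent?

Codon 1 (GGC, Gly): 3 synonymous substitutions.
Codon 2 (CAG, Gln): 1 synonymous substitution.
Total: 3 + 1 = 4.

4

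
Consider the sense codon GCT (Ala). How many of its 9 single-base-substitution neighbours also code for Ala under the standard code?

3

Position 1: none → 0 synonymous.
Position 2: none → 0 synonymous.
Position 3: GCC, GCA, GCG → 3 synonymous.
Total: 0 + 0 + 3 = 3.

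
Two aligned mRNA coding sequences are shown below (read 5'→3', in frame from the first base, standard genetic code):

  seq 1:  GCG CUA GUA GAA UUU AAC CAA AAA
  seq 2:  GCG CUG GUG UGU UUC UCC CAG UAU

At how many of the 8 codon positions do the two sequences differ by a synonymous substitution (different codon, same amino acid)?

4

Codon 1: GCG Ala / GCG Ala — identical.
Codon 2: CUA Leu / CUG Leu — synonymous.
Codon 3: GUA Val / GUG Val — synonymous.
Codon 4: GAA Glu / UGU Cys — nonsynonymous.
Codon 5: UUU Phe / UUC Phe — synonymous.
Codon 6: AAC Asn / UCC Ser — nonsynonymous.
Codon 7: CAA Gln / CAG Gln — synonymous.
Codon 8: AAA Lys / UAU Tyr — nonsynonymous.
Synonymous differences: 4.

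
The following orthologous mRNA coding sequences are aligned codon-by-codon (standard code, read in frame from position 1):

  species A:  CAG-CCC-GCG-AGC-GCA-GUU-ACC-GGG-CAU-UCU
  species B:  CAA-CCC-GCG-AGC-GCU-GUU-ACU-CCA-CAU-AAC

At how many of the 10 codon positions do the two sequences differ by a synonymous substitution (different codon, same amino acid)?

3

Codon 1: CAG Gln / CAA Gln — synonymous.
Codon 2: CCC Pro / CCC Pro — identical.
Codon 3: GCG Ala / GCG Ala — identical.
Codon 4: AGC Ser / AGC Ser — identical.
Codon 5: GCA Ala / GCU Ala — synonymous.
Codon 6: GUU Val / GUU Val — identical.
Codon 7: ACC Thr / ACU Thr — synonymous.
Codon 8: GGG Gly / CCA Pro — nonsynonymous.
Codon 9: CAU His / CAU His — identical.
Codon 10: UCU Ser / AAC Asn — nonsynonymous.
Synonymous differences: 3.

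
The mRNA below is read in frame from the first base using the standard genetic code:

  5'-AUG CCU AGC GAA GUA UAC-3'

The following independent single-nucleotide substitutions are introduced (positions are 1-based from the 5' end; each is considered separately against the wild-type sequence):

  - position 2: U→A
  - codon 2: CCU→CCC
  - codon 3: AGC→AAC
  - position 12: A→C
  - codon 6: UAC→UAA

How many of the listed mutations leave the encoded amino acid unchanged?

1

Codon 1: AUG (Met) → AAG (Lys) — missense.
Codon 2: CCU (Pro) → CCC (Pro) — synonymous.
Codon 3: AGC (Ser) → AAC (Asn) — missense.
Codon 4: GAA (Glu) → GAC (Asp) — missense.
Codon 6: UAC (Tyr) → UAA (Stop) — nonsense.
Synonymous: 1 of 5.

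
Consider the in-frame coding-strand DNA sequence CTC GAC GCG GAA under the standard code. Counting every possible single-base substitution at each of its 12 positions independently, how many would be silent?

8

Codon 1 (CTC, Leu): 3 synonymous substitutions.
Codon 2 (GAC, Asp): 1 synonymous substitution.
Codon 3 (GCG, Ala): 3 synonymous substitutions.
Codon 4 (GAA, Glu): 1 synonymous substitution.
Total: 3 + 1 + 3 + 1 = 8.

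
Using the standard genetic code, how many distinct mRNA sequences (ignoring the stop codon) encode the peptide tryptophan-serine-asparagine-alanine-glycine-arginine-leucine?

6912

Trp: 1 codon.
Ser: 6 codons.
Asn: 2 codons.
Ala: 4 codons.
Gly: 4 codons.
Arg: 6 codons.
Leu: 6 codons.
1 × 6 × 2 × 4 × 4 × 6 × 6 = 6912.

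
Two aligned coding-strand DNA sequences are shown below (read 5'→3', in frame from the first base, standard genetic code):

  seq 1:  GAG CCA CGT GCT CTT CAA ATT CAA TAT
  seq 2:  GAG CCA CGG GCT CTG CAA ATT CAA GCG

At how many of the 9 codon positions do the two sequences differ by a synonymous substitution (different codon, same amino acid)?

Codon 1: GAG Glu / GAG Glu — identical.
Codon 2: CCA Pro / CCA Pro — identical.
Codon 3: CGT Arg / CGG Arg — synonymous.
Codon 4: GCT Ala / GCT Ala — identical.
Codon 5: CTT Leu / CTG Leu — synonymous.
Codon 6: CAA Gln / CAA Gln — identical.
Codon 7: ATT Ile / ATT Ile — identical.
Codon 8: CAA Gln / CAA Gln — identical.
Codon 9: TAT Tyr / GCG Ala — nonsynonymous.
Synonymous differences: 2.

2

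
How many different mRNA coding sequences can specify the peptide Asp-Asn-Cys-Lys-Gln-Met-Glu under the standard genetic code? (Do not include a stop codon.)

Asp: 2 codons.
Asn: 2 codons.
Cys: 2 codons.
Lys: 2 codons.
Gln: 2 codons.
Met: 1 codon.
Glu: 2 codons.
2 × 2 × 2 × 2 × 2 × 1 × 2 = 64.

64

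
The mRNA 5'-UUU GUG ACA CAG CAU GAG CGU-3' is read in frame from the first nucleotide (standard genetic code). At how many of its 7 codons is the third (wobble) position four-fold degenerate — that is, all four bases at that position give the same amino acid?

Codon 1 UUU (Phe): third position 2-fold.
Codon 2 GUG (Val): third position 4-fold.
Codon 3 ACA (Thr): third position 4-fold.
Codon 4 CAG (Gln): third position 2-fold.
Codon 5 CAU (His): third position 2-fold.
Codon 6 GAG (Glu): third position 2-fold.
Codon 7 CGU (Arg): third position 4-fold.
Four-fold degenerate third positions: 3.

3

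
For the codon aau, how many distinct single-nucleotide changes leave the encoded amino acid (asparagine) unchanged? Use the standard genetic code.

1

Position 1: none → 0 synonymous.
Position 2: none → 0 synonymous.
Position 3: AAC → 1 synonymous.
Total: 0 + 0 + 1 = 1.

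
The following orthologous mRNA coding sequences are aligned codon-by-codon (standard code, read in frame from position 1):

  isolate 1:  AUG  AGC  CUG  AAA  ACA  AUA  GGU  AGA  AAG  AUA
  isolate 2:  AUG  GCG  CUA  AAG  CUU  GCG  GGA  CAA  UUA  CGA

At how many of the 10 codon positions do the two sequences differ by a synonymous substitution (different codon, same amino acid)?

3

Codon 1: AUG Met / AUG Met — identical.
Codon 2: AGC Ser / GCG Ala — nonsynonymous.
Codon 3: CUG Leu / CUA Leu — synonymous.
Codon 4: AAA Lys / AAG Lys — synonymous.
Codon 5: ACA Thr / CUU Leu — nonsynonymous.
Codon 6: AUA Ile / GCG Ala — nonsynonymous.
Codon 7: GGU Gly / GGA Gly — synonymous.
Codon 8: AGA Arg / CAA Gln — nonsynonymous.
Codon 9: AAG Lys / UUA Leu — nonsynonymous.
Codon 10: AUA Ile / CGA Arg — nonsynonymous.
Synonymous differences: 3.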